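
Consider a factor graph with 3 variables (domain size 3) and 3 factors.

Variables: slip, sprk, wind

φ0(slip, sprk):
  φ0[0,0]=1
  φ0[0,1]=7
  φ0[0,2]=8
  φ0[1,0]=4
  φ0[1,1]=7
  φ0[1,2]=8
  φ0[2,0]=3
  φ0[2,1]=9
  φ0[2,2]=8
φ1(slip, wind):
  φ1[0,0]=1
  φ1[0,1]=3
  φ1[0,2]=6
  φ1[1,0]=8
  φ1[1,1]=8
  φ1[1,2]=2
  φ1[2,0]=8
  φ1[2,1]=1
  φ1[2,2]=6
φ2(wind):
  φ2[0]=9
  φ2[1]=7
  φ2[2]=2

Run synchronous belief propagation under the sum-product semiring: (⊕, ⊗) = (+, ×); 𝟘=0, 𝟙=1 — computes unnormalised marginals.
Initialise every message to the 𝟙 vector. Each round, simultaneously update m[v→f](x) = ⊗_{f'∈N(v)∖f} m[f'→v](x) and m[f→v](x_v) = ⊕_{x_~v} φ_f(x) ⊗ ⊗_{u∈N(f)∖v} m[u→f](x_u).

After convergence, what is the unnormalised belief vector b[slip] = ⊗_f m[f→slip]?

b[slip] = [672, 2508, 1820]

init: all messages = 𝟙 over 3 values
r1 m[φ0→slip] = [16, 19, 20]
r1 m[φ0→sprk] = [8, 23, 24]
r1 m[φ1→slip] = [10, 18, 15]
r1 m[φ1→wind] = [17, 12, 14]
r1 m[φ2→wind] = [9, 7, 2]
r1 m[slip→φ0] = [1, 1, 1]
r1 m[slip→φ1] = [1, 1, 1]
r1 m[sprk→φ0] = [1, 1, 1]
r1 m[wind→φ1] = [1, 1, 1]
r1 m[wind→φ2] = [1, 1, 1]
r2 m[φ0→slip] = [16, 19, 20]
r2 m[φ0→sprk] = [8, 23, 24]
r2 m[φ1→slip] = [10, 18, 15]
r2 m[φ1→wind] = [17, 12, 14]
r2 m[φ2→wind] = [9, 7, 2]
r2 m[slip→φ0] = [10, 18, 15]
r2 m[slip→φ1] = [16, 19, 20]
r2 m[sprk→φ0] = [1, 1, 1]
r2 m[wind→φ1] = [9, 7, 2]
r2 m[wind→φ2] = [17, 12, 14]
r3 m[φ0→slip] = [16, 19, 20]
r3 m[φ0→sprk] = [127, 331, 344]
r3 m[φ1→slip] = [42, 132, 91]
r3 m[φ1→wind] = [328, 220, 254]
r3 m[φ2→wind] = [9, 7, 2]
r3 m[slip→φ0] = [10, 18, 15]
r3 m[slip→φ1] = [16, 19, 20]
r3 m[sprk→φ0] = [1, 1, 1]
r3 m[wind→φ1] = [9, 7, 2]
r3 m[wind→φ2] = [17, 12, 14]
r4 m[φ0→slip] = [16, 19, 20]
r4 m[φ0→sprk] = [127, 331, 344]
r4 m[φ1→slip] = [42, 132, 91]
r4 m[φ1→wind] = [328, 220, 254]
r4 m[φ2→wind] = [9, 7, 2]
r4 m[slip→φ0] = [42, 132, 91]
r4 m[slip→φ1] = [16, 19, 20]
r4 m[sprk→φ0] = [1, 1, 1]
r4 m[wind→φ1] = [9, 7, 2]
r4 m[wind→φ2] = [328, 220, 254]
r5 m[φ0→slip] = [16, 19, 20]
r5 m[φ0→sprk] = [843, 2037, 2120]
r5 m[φ1→slip] = [42, 132, 91]
r5 m[φ1→wind] = [328, 220, 254]
r5 m[φ2→wind] = [9, 7, 2]
r5 m[slip→φ0] = [42, 132, 91]
r5 m[slip→φ1] = [16, 19, 20]
r5 m[sprk→φ0] = [1, 1, 1]
r5 m[wind→φ1] = [9, 7, 2]
r5 m[wind→φ2] = [328, 220, 254]
r6 m[φ0→slip] = [16, 19, 20]
r6 m[φ0→sprk] = [843, 2037, 2120]
r6 m[φ1→slip] = [42, 132, 91]
r6 m[φ1→wind] = [328, 220, 254]
r6 m[φ2→wind] = [9, 7, 2]
r6 m[slip→φ0] = [42, 132, 91]
r6 m[slip→φ1] = [16, 19, 20]
r6 m[sprk→φ0] = [1, 1, 1]
r6 m[wind→φ1] = [9, 7, 2]
r6 m[wind→φ2] = [328, 220, 254]
fixed point reached at round 6
b[slip] = ⊗ incoming = [672, 2508, 1820]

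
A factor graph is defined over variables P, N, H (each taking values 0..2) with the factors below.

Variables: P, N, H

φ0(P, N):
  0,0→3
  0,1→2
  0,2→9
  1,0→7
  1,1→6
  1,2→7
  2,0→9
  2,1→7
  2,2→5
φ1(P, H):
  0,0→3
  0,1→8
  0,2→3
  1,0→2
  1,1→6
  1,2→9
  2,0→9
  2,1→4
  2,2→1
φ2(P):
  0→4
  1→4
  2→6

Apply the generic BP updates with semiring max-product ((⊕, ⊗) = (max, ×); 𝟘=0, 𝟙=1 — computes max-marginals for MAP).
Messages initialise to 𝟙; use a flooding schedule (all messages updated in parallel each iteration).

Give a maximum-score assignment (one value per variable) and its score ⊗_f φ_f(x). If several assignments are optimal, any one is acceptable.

assignment: (P=2, N=0, H=0); score = 486

init: all messages = 𝟙 over 3 values
r1 m[φ0→P] = [9, 7, 9]
r1 m[φ0→N] = [9, 7, 9]
r1 m[φ1→P] = [8, 9, 9]
r1 m[φ1→H] = [9, 8, 9]
r1 m[φ2→P] = [4, 4, 6]
r1 m[P→φ0] = [1, 1, 1]
r1 m[P→φ1] = [1, 1, 1]
r1 m[P→φ2] = [1, 1, 1]
r1 m[N→φ0] = [1, 1, 1]
r1 m[H→φ1] = [1, 1, 1]
r2 m[φ0→P] = [9, 7, 9]
r2 m[φ0→N] = [9, 7, 9]
r2 m[φ1→P] = [8, 9, 9]
r2 m[φ1→H] = [9, 8, 9]
r2 m[φ2→P] = [4, 4, 6]
r2 m[P→φ0] = [32, 36, 54]
r2 m[P→φ1] = [36, 28, 54]
r2 m[P→φ2] = [72, 63, 81]
r2 m[N→φ0] = [1, 1, 1]
r2 m[H→φ1] = [1, 1, 1]
r3 m[φ0→P] = [9, 7, 9]
r3 m[φ0→N] = [486, 378, 288]
r3 m[φ1→P] = [8, 9, 9]
r3 m[φ1→H] = [486, 288, 252]
r3 m[φ2→P] = [4, 4, 6]
r3 m[P→φ0] = [32, 36, 54]
r3 m[P→φ1] = [36, 28, 54]
r3 m[P→φ2] = [72, 63, 81]
r3 m[N→φ0] = [1, 1, 1]
r3 m[H→φ1] = [1, 1, 1]
r4 m[φ0→P] = [9, 7, 9]
r4 m[φ0→N] = [486, 378, 288]
r4 m[φ1→P] = [8, 9, 9]
r4 m[φ1→H] = [486, 288, 252]
r4 m[φ2→P] = [4, 4, 6]
r4 m[P→φ0] = [32, 36, 54]
r4 m[P→φ1] = [36, 28, 54]
r4 m[P→φ2] = [72, 63, 81]
r4 m[N→φ0] = [1, 1, 1]
r4 m[H→φ1] = [1, 1, 1]
fixed point reached at round 4
traceback from P: (P=2, N=0, H=0), score=486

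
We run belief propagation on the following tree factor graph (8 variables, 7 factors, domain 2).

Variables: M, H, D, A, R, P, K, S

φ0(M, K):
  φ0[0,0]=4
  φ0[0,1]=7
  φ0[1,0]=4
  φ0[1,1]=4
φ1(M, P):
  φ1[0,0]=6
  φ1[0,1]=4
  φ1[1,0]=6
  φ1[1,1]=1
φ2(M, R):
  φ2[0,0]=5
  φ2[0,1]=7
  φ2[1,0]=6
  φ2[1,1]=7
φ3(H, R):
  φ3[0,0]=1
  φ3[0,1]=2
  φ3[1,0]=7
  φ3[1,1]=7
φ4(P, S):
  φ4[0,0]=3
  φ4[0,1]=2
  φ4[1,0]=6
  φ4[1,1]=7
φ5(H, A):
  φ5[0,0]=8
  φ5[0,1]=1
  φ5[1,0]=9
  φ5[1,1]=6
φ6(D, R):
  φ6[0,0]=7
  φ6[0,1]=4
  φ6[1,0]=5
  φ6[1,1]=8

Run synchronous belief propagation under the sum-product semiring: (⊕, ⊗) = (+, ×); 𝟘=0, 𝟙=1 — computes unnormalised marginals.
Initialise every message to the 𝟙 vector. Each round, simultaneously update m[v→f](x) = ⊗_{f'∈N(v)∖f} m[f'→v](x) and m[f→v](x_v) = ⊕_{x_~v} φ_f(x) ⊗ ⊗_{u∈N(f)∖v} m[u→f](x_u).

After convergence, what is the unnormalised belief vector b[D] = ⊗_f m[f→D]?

b[D] = [9537276, 12329628]

init: all messages = 𝟙 over 2 values
r1 m[φ0→M] = [11, 8]
r1 m[φ0→K] = [8, 11]
r1 m[φ1→M] = [10, 7]
r1 m[φ1→P] = [12, 5]
r1 m[φ2→M] = [12, 13]
r1 m[φ2→R] = [11, 14]
r1 m[φ3→H] = [3, 14]
r1 m[φ3→R] = [8, 9]
r1 m[φ4→P] = [5, 13]
r1 m[φ4→S] = [9, 9]
r1 m[φ5→H] = [9, 15]
r1 m[φ5→A] = [17, 7]
r1 m[φ6→D] = [11, 13]
r1 m[φ6→R] = [12, 12]
r1 m[M→φ0] = [1, 1]
r1 m[M→φ1] = [1, 1]
r1 m[M→φ2] = [1, 1]
r1 m[H→φ3] = [1, 1]
r1 m[H→φ5] = [1, 1]
r1 m[D→φ6] = [1, 1]
r1 m[A→φ5] = [1, 1]
r1 m[R→φ2] = [1, 1]
r1 m[R→φ3] = [1, 1]
r1 m[R→φ6] = [1, 1]
r1 m[P→φ1] = [1, 1]
r1 m[P→φ4] = [1, 1]
r1 m[K→φ0] = [1, 1]
r1 m[S→φ4] = [1, 1]
r2 m[φ0→M] = [11, 8]
r2 m[φ0→K] = [8, 11]
r2 m[φ1→M] = [10, 7]
r2 m[φ1→P] = [12, 5]
r2 m[φ2→M] = [12, 13]
r2 m[φ2→R] = [11, 14]
r2 m[φ3→H] = [3, 14]
r2 m[φ3→R] = [8, 9]
r2 m[φ4→P] = [5, 13]
r2 m[φ4→S] = [9, 9]
r2 m[φ5→H] = [9, 15]
r2 m[φ5→A] = [17, 7]
r2 m[φ6→D] = [11, 13]
r2 m[φ6→R] = [12, 12]
r2 m[M→φ0] = [120, 91]
r2 m[M→φ1] = [132, 104]
r2 m[M→φ2] = [110, 56]
r2 m[H→φ3] = [9, 15]
r2 m[H→φ5] = [3, 14]
r2 m[D→φ6] = [1, 1]
r2 m[A→φ5] = [1, 1]
r2 m[R→φ2] = [96, 108]
r2 m[R→φ3] = [132, 168]
r2 m[R→φ6] = [88, 126]
r2 m[P→φ1] = [5, 13]
r2 m[P→φ4] = [12, 5]
r2 m[K→φ0] = [1, 1]
r2 m[S→φ4] = [1, 1]
r3 m[φ0→M] = [11, 8]
r3 m[φ0→K] = [844, 1204]
r3 m[φ1→M] = [82, 43]
r3 m[φ1→P] = [1416, 632]
r3 m[φ2→M] = [1236, 1332]
r3 m[φ2→R] = [886, 1162]
r3 m[φ3→H] = [468, 2100]
r3 m[φ3→R] = [114, 123]
r3 m[φ4→P] = [5, 13]
r3 m[φ4→S] = [66, 59]
r3 m[φ5→H] = [9, 15]
r3 m[φ5→A] = [150, 87]
r3 m[φ6→D] = [1120, 1448]
r3 m[φ6→R] = [12, 12]
r3 m[M→φ0] = [120, 91]
r3 m[M→φ1] = [132, 104]
r3 m[M→φ2] = [110, 56]
r3 m[H→φ3] = [9, 15]
r3 m[H→φ5] = [3, 14]
r3 m[D→φ6] = [1, 1]
r3 m[A→φ5] = [1, 1]
r3 m[R→φ2] = [96, 108]
r3 m[R→φ3] = [132, 168]
r3 m[R→φ6] = [88, 126]
r3 m[P→φ1] = [5, 13]
r3 m[P→φ4] = [12, 5]
r3 m[K→φ0] = [1, 1]
r3 m[S→φ4] = [1, 1]
r4 m[φ0→M] = [11, 8]
r4 m[φ0→K] = [844, 1204]
r4 m[φ1→M] = [82, 43]
r4 m[φ1→P] = [1416, 632]
r4 m[φ2→M] = [1236, 1332]
r4 m[φ2→R] = [886, 1162]
r4 m[φ3→H] = [468, 2100]
r4 m[φ3→R] = [114, 123]
r4 m[φ4→P] = [5, 13]
r4 m[φ4→S] = [66, 59]
r4 m[φ5→H] = [9, 15]
r4 m[φ5→A] = [150, 87]
r4 m[φ6→D] = [1120, 1448]
r4 m[φ6→R] = [12, 12]
r4 m[M→φ0] = [101352, 57276]
r4 m[M→φ1] = [13596, 10656]
r4 m[M→φ2] = [902, 344]
r4 m[H→φ3] = [9, 15]
r4 m[H→φ5] = [468, 2100]
r4 m[D→φ6] = [1, 1]
r4 m[A→φ5] = [1, 1]
r4 m[R→φ2] = [1368, 1476]
r4 m[R→φ3] = [10632, 13944]
r4 m[R→φ6] = [101004, 142926]
r4 m[P→φ1] = [5, 13]
r4 m[P→φ4] = [1416, 632]
r4 m[K→φ0] = [1, 1]
r4 m[S→φ4] = [1, 1]
r5 m[φ0→M] = [11, 8]
r5 m[φ0→K] = [634512, 938568]
r5 m[φ1→M] = [82, 43]
r5 m[φ1→P] = [145512, 65040]
r5 m[φ2→M] = [17172, 18540]
r5 m[φ2→R] = [6574, 8722]
r5 m[φ3→H] = [38520, 172032]
r5 m[φ3→R] = [114, 123]
r5 m[φ4→P] = [5, 13]
r5 m[φ4→S] = [8040, 7256]
r5 m[φ5→H] = [9, 15]
r5 m[φ5→A] = [22644, 13068]
r5 m[φ6→D] = [1278732, 1648428]
r5 m[φ6→R] = [12, 12]
r5 m[M→φ0] = [101352, 57276]
r5 m[M→φ1] = [13596, 10656]
r5 m[M→φ2] = [902, 344]
r5 m[H→φ3] = [9, 15]
r5 m[H→φ5] = [468, 2100]
r5 m[D→φ6] = [1, 1]
r5 m[A→φ5] = [1, 1]
r5 m[R→φ2] = [1368, 1476]
r5 m[R→φ3] = [10632, 13944]
r5 m[R→φ6] = [101004, 142926]
r5 m[P→φ1] = [5, 13]
r5 m[P→φ4] = [1416, 632]
r5 m[K→φ0] = [1, 1]
r5 m[S→φ4] = [1, 1]
r6 m[φ0→M] = [11, 8]
r6 m[φ0→K] = [634512, 938568]
r6 m[φ1→M] = [82, 43]
r6 m[φ1→P] = [145512, 65040]
r6 m[φ2→M] = [17172, 18540]
r6 m[φ2→R] = [6574, 8722]
r6 m[φ3→H] = [38520, 172032]
r6 m[φ3→R] = [114, 123]
r6 m[φ4→P] = [5, 13]
r6 m[φ4→S] = [8040, 7256]
r6 m[φ5→H] = [9, 15]
r6 m[φ5→A] = [22644, 13068]
r6 m[φ6→D] = [1278732, 1648428]
r6 m[φ6→R] = [12, 12]
r6 m[M→φ0] = [1408104, 797220]
r6 m[M→φ1] = [188892, 148320]
r6 m[M→φ2] = [902, 344]
r6 m[H→φ3] = [9, 15]
r6 m[H→φ5] = [38520, 172032]
r6 m[D→φ6] = [1, 1]
r6 m[A→φ5] = [1, 1]
r6 m[R→φ2] = [1368, 1476]
r6 m[R→φ3] = [78888, 104664]
r6 m[R→φ6] = [749436, 1072806]
r6 m[P→φ1] = [5, 13]
r6 m[P→φ4] = [145512, 65040]
r6 m[K→φ0] = [1, 1]
r6 m[S→φ4] = [1, 1]
r7 m[φ0→M] = [11, 8]
r7 m[φ0→K] = [8821296, 13045608]
r7 m[φ1→M] = [82, 43]
r7 m[φ1→P] = [2023272, 903888]
r7 m[φ2→M] = [17172, 18540]
r7 m[φ2→R] = [6574, 8722]
r7 m[φ3→H] = [288216, 1284864]
r7 m[φ3→R] = [114, 123]
r7 m[φ4→P] = [5, 13]
r7 m[φ4→S] = [826776, 746304]
r7 m[φ5→H] = [9, 15]
r7 m[φ5→A] = [1856448, 1070712]
r7 m[φ6→D] = [9537276, 12329628]
r7 m[φ6→R] = [12, 12]
r7 m[M→φ0] = [1408104, 797220]
r7 m[M→φ1] = [188892, 148320]
r7 m[M→φ2] = [902, 344]
r7 m[H→φ3] = [9, 15]
r7 m[H→φ5] = [38520, 172032]
r7 m[D→φ6] = [1, 1]
r7 m[A→φ5] = [1, 1]
r7 m[R→φ2] = [1368, 1476]
r7 m[R→φ3] = [78888, 104664]
r7 m[R→φ6] = [749436, 1072806]
r7 m[P→φ1] = [5, 13]
r7 m[P→φ4] = [145512, 65040]
r7 m[K→φ0] = [1, 1]
r7 m[S→φ4] = [1, 1]
r8 m[φ0→M] = [11, 8]
r8 m[φ0→K] = [8821296, 13045608]
r8 m[φ1→M] = [82, 43]
r8 m[φ1→P] = [2023272, 903888]
r8 m[φ2→M] = [17172, 18540]
r8 m[φ2→R] = [6574, 8722]
r8 m[φ3→H] = [288216, 1284864]
r8 m[φ3→R] = [114, 123]
r8 m[φ4→P] = [5, 13]
r8 m[φ4→S] = [826776, 746304]
r8 m[φ5→H] = [9, 15]
r8 m[φ5→A] = [1856448, 1070712]
r8 m[φ6→D] = [9537276, 12329628]
r8 m[φ6→R] = [12, 12]
r8 m[M→φ0] = [1408104, 797220]
r8 m[M→φ1] = [188892, 148320]
r8 m[M→φ2] = [902, 344]
r8 m[H→φ3] = [9, 15]
r8 m[H→φ5] = [288216, 1284864]
r8 m[D→φ6] = [1, 1]
r8 m[A→φ5] = [1, 1]
r8 m[R→φ2] = [1368, 1476]
r8 m[R→φ3] = [78888, 104664]
r8 m[R→φ6] = [749436, 1072806]
r8 m[P→φ1] = [5, 13]
r8 m[P→φ4] = [2023272, 903888]
r8 m[K→φ0] = [1, 1]
r8 m[S→φ4] = [1, 1]
r9 m[φ0→M] = [11, 8]
r9 m[φ0→K] = [8821296, 13045608]
r9 m[φ1→M] = [82, 43]
r9 m[φ1→P] = [2023272, 903888]
r9 m[φ2→M] = [17172, 18540]
r9 m[φ2→R] = [6574, 8722]
r9 m[φ3→H] = [288216, 1284864]
r9 m[φ3→R] = [114, 123]
r9 m[φ4→P] = [5, 13]
r9 m[φ4→S] = [11493144, 10373760]
r9 m[φ5→H] = [9, 15]
r9 m[φ5→A] = [13869504, 7997400]
r9 m[φ6→D] = [9537276, 12329628]
r9 m[φ6→R] = [12, 12]
r9 m[M→φ0] = [1408104, 797220]
r9 m[M→φ1] = [188892, 148320]
r9 m[M→φ2] = [902, 344]
r9 m[H→φ3] = [9, 15]
r9 m[H→φ5] = [288216, 1284864]
r9 m[D→φ6] = [1, 1]
r9 m[A→φ5] = [1, 1]
r9 m[R→φ2] = [1368, 1476]
r9 m[R→φ3] = [78888, 104664]
r9 m[R→φ6] = [749436, 1072806]
r9 m[P→φ1] = [5, 13]
r9 m[P→φ4] = [2023272, 903888]
r9 m[K→φ0] = [1, 1]
r9 m[S→φ4] = [1, 1]
r10 m[φ0→M] = [11, 8]
r10 m[φ0→K] = [8821296, 13045608]
r10 m[φ1→M] = [82, 43]
r10 m[φ1→P] = [2023272, 903888]
r10 m[φ2→M] = [17172, 18540]
r10 m[φ2→R] = [6574, 8722]
r10 m[φ3→H] = [288216, 1284864]
r10 m[φ3→R] = [114, 123]
r10 m[φ4→P] = [5, 13]
r10 m[φ4→S] = [11493144, 10373760]
r10 m[φ5→H] = [9, 15]
r10 m[φ5→A] = [13869504, 7997400]
r10 m[φ6→D] = [9537276, 12329628]
r10 m[φ6→R] = [12, 12]
r10 m[M→φ0] = [1408104, 797220]
r10 m[M→φ1] = [188892, 148320]
r10 m[M→φ2] = [902, 344]
r10 m[H→φ3] = [9, 15]
r10 m[H→φ5] = [288216, 1284864]
r10 m[D→φ6] = [1, 1]
r10 m[A→φ5] = [1, 1]
r10 m[R→φ2] = [1368, 1476]
r10 m[R→φ3] = [78888, 104664]
r10 m[R→φ6] = [749436, 1072806]
r10 m[P→φ1] = [5, 13]
r10 m[P→φ4] = [2023272, 903888]
r10 m[K→φ0] = [1, 1]
r10 m[S→φ4] = [1, 1]
fixed point reached at round 10
b[D] = ⊗ incoming = [9537276, 12329628]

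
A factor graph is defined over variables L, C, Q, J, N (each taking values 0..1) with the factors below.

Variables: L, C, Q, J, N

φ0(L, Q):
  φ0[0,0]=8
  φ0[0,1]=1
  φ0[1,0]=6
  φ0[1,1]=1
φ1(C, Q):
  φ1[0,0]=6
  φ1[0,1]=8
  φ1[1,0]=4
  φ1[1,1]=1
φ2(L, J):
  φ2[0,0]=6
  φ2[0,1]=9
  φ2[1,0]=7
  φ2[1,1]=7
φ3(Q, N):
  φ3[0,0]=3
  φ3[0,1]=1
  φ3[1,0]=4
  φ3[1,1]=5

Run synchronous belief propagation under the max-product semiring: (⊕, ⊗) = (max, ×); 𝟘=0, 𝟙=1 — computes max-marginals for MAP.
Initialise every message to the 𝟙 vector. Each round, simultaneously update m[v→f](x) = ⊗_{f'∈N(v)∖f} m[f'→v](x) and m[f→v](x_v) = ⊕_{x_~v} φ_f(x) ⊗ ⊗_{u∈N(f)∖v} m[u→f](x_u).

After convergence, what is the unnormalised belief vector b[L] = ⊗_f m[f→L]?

b[L] = [1296, 756]

init: all messages = 𝟙 over 2 values
r1 m[φ0→L] = [8, 6]
r1 m[φ0→Q] = [8, 1]
r1 m[φ1→C] = [8, 4]
r1 m[φ1→Q] = [6, 8]
r1 m[φ2→L] = [9, 7]
r1 m[φ2→J] = [7, 9]
r1 m[φ3→Q] = [3, 5]
r1 m[φ3→N] = [4, 5]
r1 m[L→φ0] = [1, 1]
r1 m[L→φ2] = [1, 1]
r1 m[C→φ1] = [1, 1]
r1 m[Q→φ0] = [1, 1]
r1 m[Q→φ1] = [1, 1]
r1 m[Q→φ3] = [1, 1]
r1 m[J→φ2] = [1, 1]
r1 m[N→φ3] = [1, 1]
r2 m[φ0→L] = [8, 6]
r2 m[φ0→Q] = [8, 1]
r2 m[φ1→C] = [8, 4]
r2 m[φ1→Q] = [6, 8]
r2 m[φ2→L] = [9, 7]
r2 m[φ2→J] = [7, 9]
r2 m[φ3→Q] = [3, 5]
r2 m[φ3→N] = [4, 5]
r2 m[L→φ0] = [9, 7]
r2 m[L→φ2] = [8, 6]
r2 m[C→φ1] = [1, 1]
r2 m[Q→φ0] = [18, 40]
r2 m[Q→φ1] = [24, 5]
r2 m[Q→φ3] = [48, 8]
r2 m[J→φ2] = [1, 1]
r2 m[N→φ3] = [1, 1]
r3 m[φ0→L] = [144, 108]
r3 m[φ0→Q] = [72, 9]
r3 m[φ1→C] = [144, 96]
r3 m[φ1→Q] = [6, 8]
r3 m[φ2→L] = [9, 7]
r3 m[φ2→J] = [48, 72]
r3 m[φ3→Q] = [3, 5]
r3 m[φ3→N] = [144, 48]
r3 m[L→φ0] = [9, 7]
r3 m[L→φ2] = [8, 6]
r3 m[C→φ1] = [1, 1]
r3 m[Q→φ0] = [18, 40]
r3 m[Q→φ1] = [24, 5]
r3 m[Q→φ3] = [48, 8]
r3 m[J→φ2] = [1, 1]
r3 m[N→φ3] = [1, 1]
r4 m[φ0→L] = [144, 108]
r4 m[φ0→Q] = [72, 9]
r4 m[φ1→C] = [144, 96]
r4 m[φ1→Q] = [6, 8]
r4 m[φ2→L] = [9, 7]
r4 m[φ2→J] = [48, 72]
r4 m[φ3→Q] = [3, 5]
r4 m[φ3→N] = [144, 48]
r4 m[L→φ0] = [9, 7]
r4 m[L→φ2] = [144, 108]
r4 m[C→φ1] = [1, 1]
r4 m[Q→φ0] = [18, 40]
r4 m[Q→φ1] = [216, 45]
r4 m[Q→φ3] = [432, 72]
r4 m[J→φ2] = [1, 1]
r4 m[N→φ3] = [1, 1]
r5 m[φ0→L] = [144, 108]
r5 m[φ0→Q] = [72, 9]
r5 m[φ1→C] = [1296, 864]
r5 m[φ1→Q] = [6, 8]
r5 m[φ2→L] = [9, 7]
r5 m[φ2→J] = [864, 1296]
r5 m[φ3→Q] = [3, 5]
r5 m[φ3→N] = [1296, 432]
r5 m[L→φ0] = [9, 7]
r5 m[L→φ2] = [144, 108]
r5 m[C→φ1] = [1, 1]
r5 m[Q→φ0] = [18, 40]
r5 m[Q→φ1] = [216, 45]
r5 m[Q→φ3] = [432, 72]
r5 m[J→φ2] = [1, 1]
r5 m[N→φ3] = [1, 1]
r6 m[φ0→L] = [144, 108]
r6 m[φ0→Q] = [72, 9]
r6 m[φ1→C] = [1296, 864]
r6 m[φ1→Q] = [6, 8]
r6 m[φ2→L] = [9, 7]
r6 m[φ2→J] = [864, 1296]
r6 m[φ3→Q] = [3, 5]
r6 m[φ3→N] = [1296, 432]
r6 m[L→φ0] = [9, 7]
r6 m[L→φ2] = [144, 108]
r6 m[C→φ1] = [1, 1]
r6 m[Q→φ0] = [18, 40]
r6 m[Q→φ1] = [216, 45]
r6 m[Q→φ3] = [432, 72]
r6 m[J→φ2] = [1, 1]
r6 m[N→φ3] = [1, 1]
fixed point reached at round 6
b[L] = ⊗ incoming = [1296, 756]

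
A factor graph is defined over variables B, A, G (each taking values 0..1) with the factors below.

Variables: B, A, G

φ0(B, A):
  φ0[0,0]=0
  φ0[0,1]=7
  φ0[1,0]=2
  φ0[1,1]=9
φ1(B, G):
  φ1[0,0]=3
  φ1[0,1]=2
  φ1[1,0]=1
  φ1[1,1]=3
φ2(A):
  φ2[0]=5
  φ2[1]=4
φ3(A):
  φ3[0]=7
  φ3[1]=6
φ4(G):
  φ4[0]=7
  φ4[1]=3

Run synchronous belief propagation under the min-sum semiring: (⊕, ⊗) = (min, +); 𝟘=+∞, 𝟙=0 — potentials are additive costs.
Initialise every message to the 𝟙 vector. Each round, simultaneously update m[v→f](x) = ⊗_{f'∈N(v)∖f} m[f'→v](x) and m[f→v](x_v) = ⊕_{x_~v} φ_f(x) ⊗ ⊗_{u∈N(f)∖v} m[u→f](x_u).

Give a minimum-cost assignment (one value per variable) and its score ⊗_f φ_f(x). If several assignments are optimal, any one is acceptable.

init: all messages = 𝟙 over 2 values
r1 m[φ0→B] = [0, 2]
r1 m[φ0→A] = [0, 7]
r1 m[φ1→B] = [2, 1]
r1 m[φ1→G] = [1, 2]
r1 m[φ2→A] = [5, 4]
r1 m[φ3→A] = [7, 6]
r1 m[φ4→G] = [7, 3]
r1 m[B→φ0] = [0, 0]
r1 m[B→φ1] = [0, 0]
r1 m[A→φ0] = [0, 0]
r1 m[A→φ2] = [0, 0]
r1 m[A→φ3] = [0, 0]
r1 m[G→φ1] = [0, 0]
r1 m[G→φ4] = [0, 0]
r2 m[φ0→B] = [0, 2]
r2 m[φ0→A] = [0, 7]
r2 m[φ1→B] = [2, 1]
r2 m[φ1→G] = [1, 2]
r2 m[φ2→A] = [5, 4]
r2 m[φ3→A] = [7, 6]
r2 m[φ4→G] = [7, 3]
r2 m[B→φ0] = [2, 1]
r2 m[B→φ1] = [0, 2]
r2 m[A→φ0] = [12, 10]
r2 m[A→φ2] = [7, 13]
r2 m[A→φ3] = [5, 11]
r2 m[G→φ1] = [7, 3]
r2 m[G→φ4] = [1, 2]
r3 m[φ0→B] = [12, 14]
r3 m[φ0→A] = [2, 9]
r3 m[φ1→B] = [5, 6]
r3 m[φ1→G] = [3, 2]
r3 m[φ2→A] = [5, 4]
r3 m[φ3→A] = [7, 6]
r3 m[φ4→G] = [7, 3]
r3 m[B→φ0] = [2, 1]
r3 m[B→φ1] = [0, 2]
r3 m[A→φ0] = [12, 10]
r3 m[A→φ2] = [7, 13]
r3 m[A→φ3] = [5, 11]
r3 m[G→φ1] = [7, 3]
r3 m[G→φ4] = [1, 2]
r4 m[φ0→B] = [12, 14]
r4 m[φ0→A] = [2, 9]
r4 m[φ1→B] = [5, 6]
r4 m[φ1→G] = [3, 2]
r4 m[φ2→A] = [5, 4]
r4 m[φ3→A] = [7, 6]
r4 m[φ4→G] = [7, 3]
r4 m[B→φ0] = [5, 6]
r4 m[B→φ1] = [12, 14]
r4 m[A→φ0] = [12, 10]
r4 m[A→φ2] = [9, 15]
r4 m[A→φ3] = [7, 13]
r4 m[G→φ1] = [7, 3]
r4 m[G→φ4] = [3, 2]
r5 m[φ0→B] = [12, 14]
r5 m[φ0→A] = [5, 12]
r5 m[φ1→B] = [5, 6]
r5 m[φ1→G] = [15, 14]
r5 m[φ2→A] = [5, 4]
r5 m[φ3→A] = [7, 6]
r5 m[φ4→G] = [7, 3]
r5 m[B→φ0] = [5, 6]
r5 m[B→φ1] = [12, 14]
r5 m[A→φ0] = [12, 10]
r5 m[A→φ2] = [9, 15]
r5 m[A→φ3] = [7, 13]
r5 m[G→φ1] = [7, 3]
r5 m[G→φ4] = [3, 2]
r6 m[φ0→B] = [12, 14]
r6 m[φ0→A] = [5, 12]
r6 m[φ1→B] = [5, 6]
r6 m[φ1→G] = [15, 14]
r6 m[φ2→A] = [5, 4]
r6 m[φ3→A] = [7, 6]
r6 m[φ4→G] = [7, 3]
r6 m[B→φ0] = [5, 6]
r6 m[B→φ1] = [12, 14]
r6 m[A→φ0] = [12, 10]
r6 m[A→φ2] = [12, 18]
r6 m[A→φ3] = [10, 16]
r6 m[G→φ1] = [7, 3]
r6 m[G→φ4] = [15, 14]
r7 m[φ0→B] = [12, 14]
r7 m[φ0→A] = [5, 12]
r7 m[φ1→B] = [5, 6]
r7 m[φ1→G] = [15, 14]
r7 m[φ2→A] = [5, 4]
r7 m[φ3→A] = [7, 6]
r7 m[φ4→G] = [7, 3]
r7 m[B→φ0] = [5, 6]
r7 m[B→φ1] = [12, 14]
r7 m[A→φ0] = [12, 10]
r7 m[A→φ2] = [12, 18]
r7 m[A→φ3] = [10, 16]
r7 m[G→φ1] = [7, 3]
r7 m[G→φ4] = [15, 14]
fixed point reached at round 7
traceback from B: (B=0, A=0, G=1), score=17

assignment: (B=0, A=0, G=1); score = 17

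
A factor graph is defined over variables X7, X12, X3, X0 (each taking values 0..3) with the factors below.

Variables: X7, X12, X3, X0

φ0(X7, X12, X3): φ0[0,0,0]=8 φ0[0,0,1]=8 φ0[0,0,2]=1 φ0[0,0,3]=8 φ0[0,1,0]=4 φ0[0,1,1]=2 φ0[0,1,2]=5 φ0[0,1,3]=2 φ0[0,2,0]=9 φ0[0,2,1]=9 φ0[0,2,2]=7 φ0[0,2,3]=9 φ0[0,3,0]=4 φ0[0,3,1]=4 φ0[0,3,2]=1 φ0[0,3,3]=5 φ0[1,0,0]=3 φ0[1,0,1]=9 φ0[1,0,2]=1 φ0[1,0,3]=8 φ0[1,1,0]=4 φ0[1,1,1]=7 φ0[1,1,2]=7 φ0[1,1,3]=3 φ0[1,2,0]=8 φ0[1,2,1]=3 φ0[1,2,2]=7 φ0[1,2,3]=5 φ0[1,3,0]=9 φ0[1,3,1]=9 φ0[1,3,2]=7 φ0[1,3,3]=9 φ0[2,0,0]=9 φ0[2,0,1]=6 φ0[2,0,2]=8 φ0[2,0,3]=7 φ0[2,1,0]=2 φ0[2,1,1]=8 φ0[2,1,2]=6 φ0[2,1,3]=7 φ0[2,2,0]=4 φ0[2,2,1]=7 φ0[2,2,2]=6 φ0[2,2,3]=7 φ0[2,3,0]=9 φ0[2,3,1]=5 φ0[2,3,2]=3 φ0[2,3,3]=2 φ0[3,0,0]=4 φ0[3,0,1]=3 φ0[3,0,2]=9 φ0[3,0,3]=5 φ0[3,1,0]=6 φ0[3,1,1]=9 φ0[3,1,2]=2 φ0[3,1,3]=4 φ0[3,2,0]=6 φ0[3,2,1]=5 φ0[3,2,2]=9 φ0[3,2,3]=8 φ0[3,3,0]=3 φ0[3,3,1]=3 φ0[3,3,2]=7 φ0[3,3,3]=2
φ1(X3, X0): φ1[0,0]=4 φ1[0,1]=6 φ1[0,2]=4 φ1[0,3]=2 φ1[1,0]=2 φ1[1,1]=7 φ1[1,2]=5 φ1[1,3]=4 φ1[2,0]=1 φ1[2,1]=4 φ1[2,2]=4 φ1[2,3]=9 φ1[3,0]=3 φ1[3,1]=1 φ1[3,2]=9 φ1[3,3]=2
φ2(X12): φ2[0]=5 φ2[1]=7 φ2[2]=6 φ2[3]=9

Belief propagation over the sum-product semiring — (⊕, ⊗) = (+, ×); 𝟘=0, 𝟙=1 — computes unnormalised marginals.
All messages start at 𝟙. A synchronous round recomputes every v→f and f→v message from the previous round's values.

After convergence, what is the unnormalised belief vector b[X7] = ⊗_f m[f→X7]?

b[X7] = [9053, 11668, 10508, 9383]

init: all messages = 𝟙 over 4 values
r1 m[φ0→X7] = [86, 99, 96, 85]
r1 m[φ0→X12] = [97, 78, 109, 82]
r1 m[φ0→X3] = [92, 97, 86, 91]
r1 m[φ1→X3] = [16, 18, 18, 15]
r1 m[φ1→X0] = [10, 18, 22, 17]
r1 m[φ2→X12] = [5, 7, 6, 9]
r1 m[X7→φ0] = [1, 1, 1, 1]
r1 m[X12→φ0] = [1, 1, 1, 1]
r1 m[X12→φ2] = [1, 1, 1, 1]
r1 m[X3→φ0] = [1, 1, 1, 1]
r1 m[X3→φ1] = [1, 1, 1, 1]
r1 m[X0→φ1] = [1, 1, 1, 1]
r2 m[φ0→X7] = [86, 99, 96, 85]
r2 m[φ0→X12] = [97, 78, 109, 82]
r2 m[φ0→X3] = [92, 97, 86, 91]
r2 m[φ1→X3] = [16, 18, 18, 15]
r2 m[φ1→X0] = [10, 18, 22, 17]
r2 m[φ2→X12] = [5, 7, 6, 9]
r2 m[X7→φ0] = [1, 1, 1, 1]
r2 m[X12→φ0] = [5, 7, 6, 9]
r2 m[X12→φ2] = [97, 78, 109, 82]
r2 m[X3→φ0] = [16, 18, 18, 15]
r2 m[X3→φ1] = [92, 97, 86, 91]
r2 m[X0→φ1] = [1, 1, 1, 1]
r3 m[φ0→X7] = [9053, 11668, 10508, 9383]
r3 m[φ0→X12] = [1614, 1324, 1821, 1372]
r3 m[φ0→X3] = [619, 645, 571, 588]
r3 m[φ1→X3] = [16, 18, 18, 15]
r3 m[φ1→X0] = [921, 1666, 2016, 1528]
r3 m[φ2→X12] = [5, 7, 6, 9]
r3 m[X7→φ0] = [1, 1, 1, 1]
r3 m[X12→φ0] = [5, 7, 6, 9]
r3 m[X12→φ2] = [97, 78, 109, 82]
r3 m[X3→φ0] = [16, 18, 18, 15]
r3 m[X3→φ1] = [92, 97, 86, 91]
r3 m[X0→φ1] = [1, 1, 1, 1]
r4 m[φ0→X7] = [9053, 11668, 10508, 9383]
r4 m[φ0→X12] = [1614, 1324, 1821, 1372]
r4 m[φ0→X3] = [619, 645, 571, 588]
r4 m[φ1→X3] = [16, 18, 18, 15]
r4 m[φ1→X0] = [921, 1666, 2016, 1528]
r4 m[φ2→X12] = [5, 7, 6, 9]
r4 m[X7→φ0] = [1, 1, 1, 1]
r4 m[X12→φ0] = [5, 7, 6, 9]
r4 m[X12→φ2] = [1614, 1324, 1821, 1372]
r4 m[X3→φ0] = [16, 18, 18, 15]
r4 m[X3→φ1] = [619, 645, 571, 588]
r4 m[X0→φ1] = [1, 1, 1, 1]
r5 m[φ0→X7] = [9053, 11668, 10508, 9383]
r5 m[φ0→X12] = [1614, 1324, 1821, 1372]
r5 m[φ0→X3] = [619, 645, 571, 588]
r5 m[φ1→X3] = [16, 18, 18, 15]
r5 m[φ1→X0] = [6101, 11101, 13277, 10133]
r5 m[φ2→X12] = [5, 7, 6, 9]
r5 m[X7→φ0] = [1, 1, 1, 1]
r5 m[X12→φ0] = [5, 7, 6, 9]
r5 m[X12→φ2] = [1614, 1324, 1821, 1372]
r5 m[X3→φ0] = [16, 18, 18, 15]
r5 m[X3→φ1] = [619, 645, 571, 588]
r5 m[X0→φ1] = [1, 1, 1, 1]
r6 m[φ0→X7] = [9053, 11668, 10508, 9383]
r6 m[φ0→X12] = [1614, 1324, 1821, 1372]
r6 m[φ0→X3] = [619, 645, 571, 588]
r6 m[φ1→X3] = [16, 18, 18, 15]
r6 m[φ1→X0] = [6101, 11101, 13277, 10133]
r6 m[φ2→X12] = [5, 7, 6, 9]
r6 m[X7→φ0] = [1, 1, 1, 1]
r6 m[X12→φ0] = [5, 7, 6, 9]
r6 m[X12→φ2] = [1614, 1324, 1821, 1372]
r6 m[X3→φ0] = [16, 18, 18, 15]
r6 m[X3→φ1] = [619, 645, 571, 588]
r6 m[X0→φ1] = [1, 1, 1, 1]
fixed point reached at round 6
b[X7] = ⊗ incoming = [9053, 11668, 10508, 9383]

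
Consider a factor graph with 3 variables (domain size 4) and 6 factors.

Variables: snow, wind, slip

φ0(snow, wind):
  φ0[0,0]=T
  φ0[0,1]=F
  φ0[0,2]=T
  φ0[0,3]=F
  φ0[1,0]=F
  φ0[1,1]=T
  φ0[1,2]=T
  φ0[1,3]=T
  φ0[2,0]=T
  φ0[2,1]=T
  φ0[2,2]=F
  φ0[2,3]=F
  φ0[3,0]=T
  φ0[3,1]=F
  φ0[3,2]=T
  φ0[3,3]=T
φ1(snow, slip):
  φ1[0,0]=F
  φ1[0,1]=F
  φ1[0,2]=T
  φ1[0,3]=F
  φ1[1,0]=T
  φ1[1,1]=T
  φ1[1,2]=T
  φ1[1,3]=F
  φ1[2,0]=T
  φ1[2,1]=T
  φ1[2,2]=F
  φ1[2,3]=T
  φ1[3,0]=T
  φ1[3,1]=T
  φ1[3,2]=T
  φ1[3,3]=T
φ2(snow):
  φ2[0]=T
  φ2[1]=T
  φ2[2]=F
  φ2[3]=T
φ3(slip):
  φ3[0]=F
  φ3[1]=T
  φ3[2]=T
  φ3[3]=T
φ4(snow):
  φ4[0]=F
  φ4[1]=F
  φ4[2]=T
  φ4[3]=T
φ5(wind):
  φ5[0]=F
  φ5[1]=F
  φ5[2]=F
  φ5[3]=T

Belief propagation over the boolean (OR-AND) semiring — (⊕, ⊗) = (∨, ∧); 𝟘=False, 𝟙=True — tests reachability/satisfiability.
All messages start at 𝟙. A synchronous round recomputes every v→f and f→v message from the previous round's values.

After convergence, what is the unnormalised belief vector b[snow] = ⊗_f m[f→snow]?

b[snow] = [F, F, F, T]

init: all messages = 𝟙 over 4 values
r1 m[φ0→snow] = [T, T, T, T]
r1 m[φ0→wind] = [T, T, T, T]
r1 m[φ1→snow] = [T, T, T, T]
r1 m[φ1→slip] = [T, T, T, T]
r1 m[φ2→snow] = [T, T, F, T]
r1 m[φ3→slip] = [F, T, T, T]
r1 m[φ4→snow] = [F, F, T, T]
r1 m[φ5→wind] = [F, F, F, T]
r1 m[snow→φ0] = [T, T, T, T]
r1 m[snow→φ1] = [T, T, T, T]
r1 m[snow→φ2] = [T, T, T, T]
r1 m[snow→φ4] = [T, T, T, T]
r1 m[wind→φ0] = [T, T, T, T]
r1 m[wind→φ5] = [T, T, T, T]
r1 m[slip→φ1] = [T, T, T, T]
r1 m[slip→φ3] = [T, T, T, T]
r2 m[φ0→snow] = [T, T, T, T]
r2 m[φ0→wind] = [T, T, T, T]
r2 m[φ1→snow] = [T, T, T, T]
r2 m[φ1→slip] = [T, T, T, T]
r2 m[φ2→snow] = [T, T, F, T]
r2 m[φ3→slip] = [F, T, T, T]
r2 m[φ4→snow] = [F, F, T, T]
r2 m[φ5→wind] = [F, F, F, T]
r2 m[snow→φ0] = [F, F, F, T]
r2 m[snow→φ1] = [F, F, F, T]
r2 m[snow→φ2] = [F, F, T, T]
r2 m[snow→φ4] = [T, T, F, T]
r2 m[wind→φ0] = [F, F, F, T]
r2 m[wind→φ5] = [T, T, T, T]
r2 m[slip→φ1] = [F, T, T, T]
r2 m[slip→φ3] = [T, T, T, T]
r3 m[φ0→snow] = [F, T, F, T]
r3 m[φ0→wind] = [T, F, T, T]
r3 m[φ1→snow] = [T, T, T, T]
r3 m[φ1→slip] = [T, T, T, T]
r3 m[φ2→snow] = [T, T, F, T]
r3 m[φ3→slip] = [F, T, T, T]
r3 m[φ4→snow] = [F, F, T, T]
r3 m[φ5→wind] = [F, F, F, T]
r3 m[snow→φ0] = [F, F, F, T]
r3 m[snow→φ1] = [F, F, F, T]
r3 m[snow→φ2] = [F, F, T, T]
r3 m[snow→φ4] = [T, T, F, T]
r3 m[wind→φ0] = [F, F, F, T]
r3 m[wind→φ5] = [T, T, T, T]
r3 m[slip→φ1] = [F, T, T, T]
r3 m[slip→φ3] = [T, T, T, T]
r4 m[φ0→snow] = [F, T, F, T]
r4 m[φ0→wind] = [T, F, T, T]
r4 m[φ1→snow] = [T, T, T, T]
r4 m[φ1→slip] = [T, T, T, T]
r4 m[φ2→snow] = [T, T, F, T]
r4 m[φ3→slip] = [F, T, T, T]
r4 m[φ4→snow] = [F, F, T, T]
r4 m[φ5→wind] = [F, F, F, T]
r4 m[snow→φ0] = [F, F, F, T]
r4 m[snow→φ1] = [F, F, F, T]
r4 m[snow→φ2] = [F, F, F, T]
r4 m[snow→φ4] = [F, T, F, T]
r4 m[wind→φ0] = [F, F, F, T]
r4 m[wind→φ5] = [T, F, T, T]
r4 m[slip→φ1] = [F, T, T, T]
r4 m[slip→φ3] = [T, T, T, T]
r5 m[φ0→snow] = [F, T, F, T]
r5 m[φ0→wind] = [T, F, T, T]
r5 m[φ1→snow] = [T, T, T, T]
r5 m[φ1→slip] = [T, T, T, T]
r5 m[φ2→snow] = [T, T, F, T]
r5 m[φ3→slip] = [F, T, T, T]
r5 m[φ4→snow] = [F, F, T, T]
r5 m[φ5→wind] = [F, F, F, T]
r5 m[snow→φ0] = [F, F, F, T]
r5 m[snow→φ1] = [F, F, F, T]
r5 m[snow→φ2] = [F, F, F, T]
r5 m[snow→φ4] = [F, T, F, T]
r5 m[wind→φ0] = [F, F, F, T]
r5 m[wind→φ5] = [T, F, T, T]
r5 m[slip→φ1] = [F, T, T, T]
r5 m[slip→φ3] = [T, T, T, T]
fixed point reached at round 5
b[snow] = ⊗ incoming = [F, F, F, T]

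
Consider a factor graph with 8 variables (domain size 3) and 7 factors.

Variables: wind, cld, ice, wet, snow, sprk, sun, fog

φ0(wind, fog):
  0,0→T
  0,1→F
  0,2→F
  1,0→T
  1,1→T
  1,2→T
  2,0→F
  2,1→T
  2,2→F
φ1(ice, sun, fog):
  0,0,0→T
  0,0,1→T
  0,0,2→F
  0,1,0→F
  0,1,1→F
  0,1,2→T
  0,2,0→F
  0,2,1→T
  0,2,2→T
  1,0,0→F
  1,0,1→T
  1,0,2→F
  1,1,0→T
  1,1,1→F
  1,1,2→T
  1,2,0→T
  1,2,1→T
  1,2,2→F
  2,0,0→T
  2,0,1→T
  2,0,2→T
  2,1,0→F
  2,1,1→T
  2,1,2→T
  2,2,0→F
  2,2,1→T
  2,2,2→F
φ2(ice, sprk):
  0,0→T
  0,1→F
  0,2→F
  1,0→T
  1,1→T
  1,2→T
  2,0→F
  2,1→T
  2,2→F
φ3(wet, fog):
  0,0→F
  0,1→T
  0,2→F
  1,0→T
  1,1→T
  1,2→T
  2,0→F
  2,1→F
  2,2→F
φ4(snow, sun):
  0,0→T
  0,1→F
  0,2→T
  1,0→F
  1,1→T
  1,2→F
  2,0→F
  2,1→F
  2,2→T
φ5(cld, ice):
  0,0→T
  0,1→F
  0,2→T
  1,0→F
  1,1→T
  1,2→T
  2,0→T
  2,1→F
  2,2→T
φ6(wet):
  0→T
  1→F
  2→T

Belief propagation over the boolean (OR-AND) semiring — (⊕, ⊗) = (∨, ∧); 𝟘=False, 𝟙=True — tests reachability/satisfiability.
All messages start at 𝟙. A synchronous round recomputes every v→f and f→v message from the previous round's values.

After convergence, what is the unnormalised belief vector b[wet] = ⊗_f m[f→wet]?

b[wet] = [T, F, F]

init: all messages = 𝟙 over 3 values
r1 m[φ0→wind] = [T, T, T]
r1 m[φ0→fog] = [T, T, T]
r1 m[φ1→ice] = [T, T, T]
r1 m[φ1→sun] = [T, T, T]
r1 m[φ1→fog] = [T, T, T]
r1 m[φ2→ice] = [T, T, T]
r1 m[φ2→sprk] = [T, T, T]
r1 m[φ3→wet] = [T, T, F]
r1 m[φ3→fog] = [T, T, T]
r1 m[φ4→snow] = [T, T, T]
r1 m[φ4→sun] = [T, T, T]
r1 m[φ5→cld] = [T, T, T]
r1 m[φ5→ice] = [T, T, T]
r1 m[φ6→wet] = [T, F, T]
r1 m[wind→φ0] = [T, T, T]
r1 m[cld→φ5] = [T, T, T]
r1 m[ice→φ1] = [T, T, T]
r1 m[ice→φ2] = [T, T, T]
r1 m[ice→φ5] = [T, T, T]
r1 m[wet→φ3] = [T, T, T]
r1 m[wet→φ6] = [T, T, T]
r1 m[snow→φ4] = [T, T, T]
r1 m[sprk→φ2] = [T, T, T]
r1 m[sun→φ1] = [T, T, T]
r1 m[sun→φ4] = [T, T, T]
r1 m[fog→φ0] = [T, T, T]
r1 m[fog→φ1] = [T, T, T]
r1 m[fog→φ3] = [T, T, T]
r2 m[φ0→wind] = [T, T, T]
r2 m[φ0→fog] = [T, T, T]
r2 m[φ1→ice] = [T, T, T]
r2 m[φ1→sun] = [T, T, T]
r2 m[φ1→fog] = [T, T, T]
r2 m[φ2→ice] = [T, T, T]
r2 m[φ2→sprk] = [T, T, T]
r2 m[φ3→wet] = [T, T, F]
r2 m[φ3→fog] = [T, T, T]
r2 m[φ4→snow] = [T, T, T]
r2 m[φ4→sun] = [T, T, T]
r2 m[φ5→cld] = [T, T, T]
r2 m[φ5→ice] = [T, T, T]
r2 m[φ6→wet] = [T, F, T]
r2 m[wind→φ0] = [T, T, T]
r2 m[cld→φ5] = [T, T, T]
r2 m[ice→φ1] = [T, T, T]
r2 m[ice→φ2] = [T, T, T]
r2 m[ice→φ5] = [T, T, T]
r2 m[wet→φ3] = [T, F, T]
r2 m[wet→φ6] = [T, T, F]
r2 m[snow→φ4] = [T, T, T]
r2 m[sprk→φ2] = [T, T, T]
r2 m[sun→φ1] = [T, T, T]
r2 m[sun→φ4] = [T, T, T]
r2 m[fog→φ0] = [T, T, T]
r2 m[fog→φ1] = [T, T, T]
r2 m[fog→φ3] = [T, T, T]
r3 m[φ0→wind] = [T, T, T]
r3 m[φ0→fog] = [T, T, T]
r3 m[φ1→ice] = [T, T, T]
r3 m[φ1→sun] = [T, T, T]
r3 m[φ1→fog] = [T, T, T]
r3 m[φ2→ice] = [T, T, T]
r3 m[φ2→sprk] = [T, T, T]
r3 m[φ3→wet] = [T, T, F]
r3 m[φ3→fog] = [F, T, F]
r3 m[φ4→snow] = [T, T, T]
r3 m[φ4→sun] = [T, T, T]
r3 m[φ5→cld] = [T, T, T]
r3 m[φ5→ice] = [T, T, T]
r3 m[φ6→wet] = [T, F, T]
r3 m[wind→φ0] = [T, T, T]
r3 m[cld→φ5] = [T, T, T]
r3 m[ice→φ1] = [T, T, T]
r3 m[ice→φ2] = [T, T, T]
r3 m[ice→φ5] = [T, T, T]
r3 m[wet→φ3] = [T, F, T]
r3 m[wet→φ6] = [T, T, F]
r3 m[snow→φ4] = [T, T, T]
r3 m[sprk→φ2] = [T, T, T]
r3 m[sun→φ1] = [T, T, T]
r3 m[sun→φ4] = [T, T, T]
r3 m[fog→φ0] = [T, T, T]
r3 m[fog→φ1] = [T, T, T]
r3 m[fog→φ3] = [T, T, T]
r4 m[φ0→wind] = [T, T, T]
r4 m[φ0→fog] = [T, T, T]
r4 m[φ1→ice] = [T, T, T]
r4 m[φ1→sun] = [T, T, T]
r4 m[φ1→fog] = [T, T, T]
r4 m[φ2→ice] = [T, T, T]
r4 m[φ2→sprk] = [T, T, T]
r4 m[φ3→wet] = [T, T, F]
r4 m[φ3→fog] = [F, T, F]
r4 m[φ4→snow] = [T, T, T]
r4 m[φ4→sun] = [T, T, T]
r4 m[φ5→cld] = [T, T, T]
r4 m[φ5→ice] = [T, T, T]
r4 m[φ6→wet] = [T, F, T]
r4 m[wind→φ0] = [T, T, T]
r4 m[cld→φ5] = [T, T, T]
r4 m[ice→φ1] = [T, T, T]
r4 m[ice→φ2] = [T, T, T]
r4 m[ice→φ5] = [T, T, T]
r4 m[wet→φ3] = [T, F, T]
r4 m[wet→φ6] = [T, T, F]
r4 m[snow→φ4] = [T, T, T]
r4 m[sprk→φ2] = [T, T, T]
r4 m[sun→φ1] = [T, T, T]
r4 m[sun→φ4] = [T, T, T]
r4 m[fog→φ0] = [F, T, F]
r4 m[fog→φ1] = [F, T, F]
r4 m[fog→φ3] = [T, T, T]
r5 m[φ0→wind] = [F, T, T]
r5 m[φ0→fog] = [T, T, T]
r5 m[φ1→ice] = [T, T, T]
r5 m[φ1→sun] = [T, T, T]
r5 m[φ1→fog] = [T, T, T]
r5 m[φ2→ice] = [T, T, T]
r5 m[φ2→sprk] = [T, T, T]
r5 m[φ3→wet] = [T, T, F]
r5 m[φ3→fog] = [F, T, F]
r5 m[φ4→snow] = [T, T, T]
r5 m[φ4→sun] = [T, T, T]
r5 m[φ5→cld] = [T, T, T]
r5 m[φ5→ice] = [T, T, T]
r5 m[φ6→wet] = [T, F, T]
r5 m[wind→φ0] = [T, T, T]
r5 m[cld→φ5] = [T, T, T]
r5 m[ice→φ1] = [T, T, T]
r5 m[ice→φ2] = [T, T, T]
r5 m[ice→φ5] = [T, T, T]
r5 m[wet→φ3] = [T, F, T]
r5 m[wet→φ6] = [T, T, F]
r5 m[snow→φ4] = [T, T, T]
r5 m[sprk→φ2] = [T, T, T]
r5 m[sun→φ1] = [T, T, T]
r5 m[sun→φ4] = [T, T, T]
r5 m[fog→φ0] = [F, T, F]
r5 m[fog→φ1] = [F, T, F]
r5 m[fog→φ3] = [T, T, T]
r6 m[φ0→wind] = [F, T, T]
r6 m[φ0→fog] = [T, T, T]
r6 m[φ1→ice] = [T, T, T]
r6 m[φ1→sun] = [T, T, T]
r6 m[φ1→fog] = [T, T, T]
r6 m[φ2→ice] = [T, T, T]
r6 m[φ2→sprk] = [T, T, T]
r6 m[φ3→wet] = [T, T, F]
r6 m[φ3→fog] = [F, T, F]
r6 m[φ4→snow] = [T, T, T]
r6 m[φ4→sun] = [T, T, T]
r6 m[φ5→cld] = [T, T, T]
r6 m[φ5→ice] = [T, T, T]
r6 m[φ6→wet] = [T, F, T]
r6 m[wind→φ0] = [T, T, T]
r6 m[cld→φ5] = [T, T, T]
r6 m[ice→φ1] = [T, T, T]
r6 m[ice→φ2] = [T, T, T]
r6 m[ice→φ5] = [T, T, T]
r6 m[wet→φ3] = [T, F, T]
r6 m[wet→φ6] = [T, T, F]
r6 m[snow→φ4] = [T, T, T]
r6 m[sprk→φ2] = [T, T, T]
r6 m[sun→φ1] = [T, T, T]
r6 m[sun→φ4] = [T, T, T]
r6 m[fog→φ0] = [F, T, F]
r6 m[fog→φ1] = [F, T, F]
r6 m[fog→φ3] = [T, T, T]
fixed point reached at round 6
b[wet] = ⊗ incoming = [T, F, F]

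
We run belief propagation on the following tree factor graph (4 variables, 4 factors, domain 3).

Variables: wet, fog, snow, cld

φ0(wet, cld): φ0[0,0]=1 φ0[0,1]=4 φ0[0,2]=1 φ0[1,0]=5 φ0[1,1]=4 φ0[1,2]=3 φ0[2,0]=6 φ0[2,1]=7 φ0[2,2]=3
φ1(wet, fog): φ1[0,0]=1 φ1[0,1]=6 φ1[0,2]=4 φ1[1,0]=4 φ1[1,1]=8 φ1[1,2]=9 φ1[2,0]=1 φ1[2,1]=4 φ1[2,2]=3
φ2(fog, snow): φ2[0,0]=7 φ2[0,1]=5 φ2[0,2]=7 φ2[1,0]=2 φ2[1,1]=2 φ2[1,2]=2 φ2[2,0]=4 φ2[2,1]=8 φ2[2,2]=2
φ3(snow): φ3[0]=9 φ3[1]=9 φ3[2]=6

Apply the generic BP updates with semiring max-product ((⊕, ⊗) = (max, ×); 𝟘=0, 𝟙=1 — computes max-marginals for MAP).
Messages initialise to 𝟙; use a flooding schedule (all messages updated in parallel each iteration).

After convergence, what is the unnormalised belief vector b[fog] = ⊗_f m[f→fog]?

b[fog] = [1260, 720, 3240]

init: all messages = 𝟙 over 3 values
r1 m[φ0→wet] = [4, 5, 7]
r1 m[φ0→cld] = [6, 7, 3]
r1 m[φ1→wet] = [6, 9, 4]
r1 m[φ1→fog] = [4, 8, 9]
r1 m[φ2→fog] = [7, 2, 8]
r1 m[φ2→snow] = [7, 8, 7]
r1 m[φ3→snow] = [9, 9, 6]
r1 m[wet→φ0] = [1, 1, 1]
r1 m[wet→φ1] = [1, 1, 1]
r1 m[fog→φ1] = [1, 1, 1]
r1 m[fog→φ2] = [1, 1, 1]
r1 m[snow→φ2] = [1, 1, 1]
r1 m[snow→φ3] = [1, 1, 1]
r1 m[cld→φ0] = [1, 1, 1]
r2 m[φ0→wet] = [4, 5, 7]
r2 m[φ0→cld] = [6, 7, 3]
r2 m[φ1→wet] = [6, 9, 4]
r2 m[φ1→fog] = [4, 8, 9]
r2 m[φ2→fog] = [7, 2, 8]
r2 m[φ2→snow] = [7, 8, 7]
r2 m[φ3→snow] = [9, 9, 6]
r2 m[wet→φ0] = [6, 9, 4]
r2 m[wet→φ1] = [4, 5, 7]
r2 m[fog→φ1] = [7, 2, 8]
r2 m[fog→φ2] = [4, 8, 9]
r2 m[snow→φ2] = [9, 9, 6]
r2 m[snow→φ3] = [7, 8, 7]
r2 m[cld→φ0] = [1, 1, 1]
r3 m[φ0→wet] = [4, 5, 7]
r3 m[φ0→cld] = [45, 36, 27]
r3 m[φ1→wet] = [32, 72, 24]
r3 m[φ1→fog] = [20, 40, 45]
r3 m[φ2→fog] = [63, 18, 72]
r3 m[φ2→snow] = [36, 72, 28]
r3 m[φ3→snow] = [9, 9, 6]
r3 m[wet→φ0] = [6, 9, 4]
r3 m[wet→φ1] = [4, 5, 7]
r3 m[fog→φ1] = [7, 2, 8]
r3 m[fog→φ2] = [4, 8, 9]
r3 m[snow→φ2] = [9, 9, 6]
r3 m[snow→φ3] = [7, 8, 7]
r3 m[cld→φ0] = [1, 1, 1]
r4 m[φ0→wet] = [4, 5, 7]
r4 m[φ0→cld] = [45, 36, 27]
r4 m[φ1→wet] = [32, 72, 24]
r4 m[φ1→fog] = [20, 40, 45]
r4 m[φ2→fog] = [63, 18, 72]
r4 m[φ2→snow] = [36, 72, 28]
r4 m[φ3→snow] = [9, 9, 6]
r4 m[wet→φ0] = [32, 72, 24]
r4 m[wet→φ1] = [4, 5, 7]
r4 m[fog→φ1] = [63, 18, 72]
r4 m[fog→φ2] = [20, 40, 45]
r4 m[snow→φ2] = [9, 9, 6]
r4 m[snow→φ3] = [36, 72, 28]
r4 m[cld→φ0] = [1, 1, 1]
r5 m[φ0→wet] = [4, 5, 7]
r5 m[φ0→cld] = [360, 288, 216]
r5 m[φ1→wet] = [288, 648, 216]
r5 m[φ1→fog] = [20, 40, 45]
r5 m[φ2→fog] = [63, 18, 72]
r5 m[φ2→snow] = [180, 360, 140]
r5 m[φ3→snow] = [9, 9, 6]
r5 m[wet→φ0] = [32, 72, 24]
r5 m[wet→φ1] = [4, 5, 7]
r5 m[fog→φ1] = [63, 18, 72]
r5 m[fog→φ2] = [20, 40, 45]
r5 m[snow→φ2] = [9, 9, 6]
r5 m[snow→φ3] = [36, 72, 28]
r5 m[cld→φ0] = [1, 1, 1]
r6 m[φ0→wet] = [4, 5, 7]
r6 m[φ0→cld] = [360, 288, 216]
r6 m[φ1→wet] = [288, 648, 216]
r6 m[φ1→fog] = [20, 40, 45]
r6 m[φ2→fog] = [63, 18, 72]
r6 m[φ2→snow] = [180, 360, 140]
r6 m[φ3→snow] = [9, 9, 6]
r6 m[wet→φ0] = [288, 648, 216]
r6 m[wet→φ1] = [4, 5, 7]
r6 m[fog→φ1] = [63, 18, 72]
r6 m[fog→φ2] = [20, 40, 45]
r6 m[snow→φ2] = [9, 9, 6]
r6 m[snow→φ3] = [180, 360, 140]
r6 m[cld→φ0] = [1, 1, 1]
r7 m[φ0→wet] = [4, 5, 7]
r7 m[φ0→cld] = [3240, 2592, 1944]
r7 m[φ1→wet] = [288, 648, 216]
r7 m[φ1→fog] = [20, 40, 45]
r7 m[φ2→fog] = [63, 18, 72]
r7 m[φ2→snow] = [180, 360, 140]
r7 m[φ3→snow] = [9, 9, 6]
r7 m[wet→φ0] = [288, 648, 216]
r7 m[wet→φ1] = [4, 5, 7]
r7 m[fog→φ1] = [63, 18, 72]
r7 m[fog→φ2] = [20, 40, 45]
r7 m[snow→φ2] = [9, 9, 6]
r7 m[snow→φ3] = [180, 360, 140]
r7 m[cld→φ0] = [1, 1, 1]
r8 m[φ0→wet] = [4, 5, 7]
r8 m[φ0→cld] = [3240, 2592, 1944]
r8 m[φ1→wet] = [288, 648, 216]
r8 m[φ1→fog] = [20, 40, 45]
r8 m[φ2→fog] = [63, 18, 72]
r8 m[φ2→snow] = [180, 360, 140]
r8 m[φ3→snow] = [9, 9, 6]
r8 m[wet→φ0] = [288, 648, 216]
r8 m[wet→φ1] = [4, 5, 7]
r8 m[fog→φ1] = [63, 18, 72]
r8 m[fog→φ2] = [20, 40, 45]
r8 m[snow→φ2] = [9, 9, 6]
r8 m[snow→φ3] = [180, 360, 140]
r8 m[cld→φ0] = [1, 1, 1]
fixed point reached at round 8
b[fog] = ⊗ incoming = [1260, 720, 3240]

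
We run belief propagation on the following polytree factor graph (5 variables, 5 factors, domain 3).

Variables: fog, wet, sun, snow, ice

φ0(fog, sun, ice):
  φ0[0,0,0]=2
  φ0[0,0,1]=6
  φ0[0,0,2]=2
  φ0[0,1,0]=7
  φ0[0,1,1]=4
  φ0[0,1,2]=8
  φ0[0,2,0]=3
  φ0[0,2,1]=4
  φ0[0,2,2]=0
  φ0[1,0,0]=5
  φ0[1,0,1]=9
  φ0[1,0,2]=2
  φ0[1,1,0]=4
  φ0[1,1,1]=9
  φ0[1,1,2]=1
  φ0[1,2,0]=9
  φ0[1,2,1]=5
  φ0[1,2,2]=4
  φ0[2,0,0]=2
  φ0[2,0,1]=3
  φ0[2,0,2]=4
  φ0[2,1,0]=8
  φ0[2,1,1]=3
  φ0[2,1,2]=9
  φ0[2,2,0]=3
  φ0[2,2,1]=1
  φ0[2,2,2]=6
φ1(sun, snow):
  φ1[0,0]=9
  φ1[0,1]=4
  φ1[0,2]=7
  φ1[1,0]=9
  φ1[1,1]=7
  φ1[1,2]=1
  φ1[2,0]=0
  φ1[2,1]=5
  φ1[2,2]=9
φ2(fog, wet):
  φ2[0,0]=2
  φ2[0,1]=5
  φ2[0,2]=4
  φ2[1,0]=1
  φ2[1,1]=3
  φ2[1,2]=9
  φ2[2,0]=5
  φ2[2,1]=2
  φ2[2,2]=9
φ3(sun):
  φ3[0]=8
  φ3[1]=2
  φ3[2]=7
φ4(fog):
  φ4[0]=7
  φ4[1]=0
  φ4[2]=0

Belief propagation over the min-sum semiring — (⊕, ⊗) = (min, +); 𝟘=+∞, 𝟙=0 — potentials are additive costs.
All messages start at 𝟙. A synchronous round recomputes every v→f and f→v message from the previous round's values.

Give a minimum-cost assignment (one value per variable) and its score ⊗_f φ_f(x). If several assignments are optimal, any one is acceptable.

assignment: (fog=1, wet=0, sun=1, snow=2, ice=2); score = 5

init: all messages = 𝟙 over 3 values
r1 m[φ0→fog] = [0, 1, 1]
r1 m[φ0→sun] = [2, 1, 0]
r1 m[φ0→ice] = [2, 1, 0]
r1 m[φ1→sun] = [4, 1, 0]
r1 m[φ1→snow] = [0, 4, 1]
r1 m[φ2→fog] = [2, 1, 2]
r1 m[φ2→wet] = [1, 2, 4]
r1 m[φ3→sun] = [8, 2, 7]
r1 m[φ4→fog] = [7, 0, 0]
r1 m[fog→φ0] = [0, 0, 0]
r1 m[fog→φ2] = [0, 0, 0]
r1 m[fog→φ4] = [0, 0, 0]
r1 m[wet→φ2] = [0, 0, 0]
r1 m[sun→φ0] = [0, 0, 0]
r1 m[sun→φ1] = [0, 0, 0]
r1 m[sun→φ3] = [0, 0, 0]
r1 m[snow→φ1] = [0, 0, 0]
r1 m[ice→φ0] = [0, 0, 0]
r2 m[φ0→fog] = [0, 1, 1]
r2 m[φ0→sun] = [2, 1, 0]
r2 m[φ0→ice] = [2, 1, 0]
r2 m[φ1→sun] = [4, 1, 0]
r2 m[φ1→snow] = [0, 4, 1]
r2 m[φ2→fog] = [2, 1, 2]
r2 m[φ2→wet] = [1, 2, 4]
r2 m[φ3→sun] = [8, 2, 7]
r2 m[φ4→fog] = [7, 0, 0]
r2 m[fog→φ0] = [9, 1, 2]
r2 m[fog→φ2] = [7, 1, 1]
r2 m[fog→φ4] = [2, 2, 3]
r2 m[wet→φ2] = [0, 0, 0]
r2 m[sun→φ0] = [12, 3, 7]
r2 m[sun→φ1] = [10, 3, 7]
r2 m[sun→φ3] = [6, 2, 0]
r2 m[snow→φ1] = [0, 0, 0]
r2 m[ice→φ0] = [0, 0, 0]
r3 m[φ0→fog] = [7, 4, 6]
r3 m[φ0→sun] = [3, 2, 3]
r3 m[φ0→ice] = [8, 8, 5]
r3 m[φ1→sun] = [4, 1, 0]
r3 m[φ1→snow] = [7, 10, 4]
r3 m[φ2→fog] = [2, 1, 2]
r3 m[φ2→wet] = [2, 3, 10]
r3 m[φ3→sun] = [8, 2, 7]
r3 m[φ4→fog] = [7, 0, 0]
r3 m[fog→φ0] = [9, 1, 2]
r3 m[fog→φ2] = [7, 1, 1]
r3 m[fog→φ4] = [2, 2, 3]
r3 m[wet→φ2] = [0, 0, 0]
r3 m[sun→φ0] = [12, 3, 7]
r3 m[sun→φ1] = [10, 3, 7]
r3 m[sun→φ3] = [6, 2, 0]
r3 m[snow→φ1] = [0, 0, 0]
r3 m[ice→φ0] = [0, 0, 0]
r4 m[φ0→fog] = [7, 4, 6]
r4 m[φ0→sun] = [3, 2, 3]
r4 m[φ0→ice] = [8, 8, 5]
r4 m[φ1→sun] = [4, 1, 0]
r4 m[φ1→snow] = [7, 10, 4]
r4 m[φ2→fog] = [2, 1, 2]
r4 m[φ2→wet] = [2, 3, 10]
r4 m[φ3→sun] = [8, 2, 7]
r4 m[φ4→fog] = [7, 0, 0]
r4 m[fog→φ0] = [9, 1, 2]
r4 m[fog→φ2] = [14, 4, 6]
r4 m[fog→φ4] = [9, 5, 8]
r4 m[wet→φ2] = [0, 0, 0]
r4 m[sun→φ0] = [12, 3, 7]
r4 m[sun→φ1] = [11, 4, 10]
r4 m[sun→φ3] = [7, 3, 3]
r4 m[snow→φ1] = [0, 0, 0]
r4 m[ice→φ0] = [0, 0, 0]
r5 m[φ0→fog] = [7, 4, 6]
r5 m[φ0→sun] = [3, 2, 3]
r5 m[φ0→ice] = [8, 8, 5]
r5 m[φ1→sun] = [4, 1, 0]
r5 m[φ1→snow] = [10, 11, 5]
r5 m[φ2→fog] = [2, 1, 2]
r5 m[φ2→wet] = [5, 7, 13]
r5 m[φ3→sun] = [8, 2, 7]
r5 m[φ4→fog] = [7, 0, 0]
r5 m[fog→φ0] = [9, 1, 2]
r5 m[fog→φ2] = [14, 4, 6]
r5 m[fog→φ4] = [9, 5, 8]
r5 m[wet→φ2] = [0, 0, 0]
r5 m[sun→φ0] = [12, 3, 7]
r5 m[sun→φ1] = [11, 4, 10]
r5 m[sun→φ3] = [7, 3, 3]
r5 m[snow→φ1] = [0, 0, 0]
r5 m[ice→φ0] = [0, 0, 0]
r6 m[φ0→fog] = [7, 4, 6]
r6 m[φ0→sun] = [3, 2, 3]
r6 m[φ0→ice] = [8, 8, 5]
r6 m[φ1→sun] = [4, 1, 0]
r6 m[φ1→snow] = [10, 11, 5]
r6 m[φ2→fog] = [2, 1, 2]
r6 m[φ2→wet] = [5, 7, 13]
r6 m[φ3→sun] = [8, 2, 7]
r6 m[φ4→fog] = [7, 0, 0]
r6 m[fog→φ0] = [9, 1, 2]
r6 m[fog→φ2] = [14, 4, 6]
r6 m[fog→φ4] = [9, 5, 8]
r6 m[wet→φ2] = [0, 0, 0]
r6 m[sun→φ0] = [12, 3, 7]
r6 m[sun→φ1] = [11, 4, 10]
r6 m[sun→φ3] = [7, 3, 3]
r6 m[snow→φ1] = [0, 0, 0]
r6 m[ice→φ0] = [0, 0, 0]
fixed point reached at round 6
traceback from fog: (fog=1, wet=0, sun=1, snow=2, ice=2), score=5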